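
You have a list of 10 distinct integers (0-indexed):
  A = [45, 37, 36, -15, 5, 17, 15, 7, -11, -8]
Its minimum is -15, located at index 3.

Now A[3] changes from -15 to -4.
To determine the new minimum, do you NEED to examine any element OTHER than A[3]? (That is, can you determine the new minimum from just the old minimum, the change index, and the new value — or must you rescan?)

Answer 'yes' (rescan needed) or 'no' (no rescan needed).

Answer: yes

Derivation:
Old min = -15 at index 3
Change at index 3: -15 -> -4
Index 3 WAS the min and new value -4 > old min -15. Must rescan other elements to find the new min.
Needs rescan: yes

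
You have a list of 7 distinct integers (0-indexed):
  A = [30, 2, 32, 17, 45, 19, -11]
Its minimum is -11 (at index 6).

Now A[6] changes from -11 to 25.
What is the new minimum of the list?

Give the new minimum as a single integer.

Old min = -11 (at index 6)
Change: A[6] -11 -> 25
Changed element WAS the min. Need to check: is 25 still <= all others?
  Min of remaining elements: 2
  New min = min(25, 2) = 2

Answer: 2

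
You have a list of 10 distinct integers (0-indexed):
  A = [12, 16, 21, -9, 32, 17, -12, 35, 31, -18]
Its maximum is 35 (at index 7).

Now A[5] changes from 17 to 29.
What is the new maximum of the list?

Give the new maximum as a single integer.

Answer: 35

Derivation:
Old max = 35 (at index 7)
Change: A[5] 17 -> 29
Changed element was NOT the old max.
  New max = max(old_max, new_val) = max(35, 29) = 35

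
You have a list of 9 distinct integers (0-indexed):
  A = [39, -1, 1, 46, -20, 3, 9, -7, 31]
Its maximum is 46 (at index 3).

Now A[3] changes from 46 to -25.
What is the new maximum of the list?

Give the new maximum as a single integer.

Answer: 39

Derivation:
Old max = 46 (at index 3)
Change: A[3] 46 -> -25
Changed element WAS the max -> may need rescan.
  Max of remaining elements: 39
  New max = max(-25, 39) = 39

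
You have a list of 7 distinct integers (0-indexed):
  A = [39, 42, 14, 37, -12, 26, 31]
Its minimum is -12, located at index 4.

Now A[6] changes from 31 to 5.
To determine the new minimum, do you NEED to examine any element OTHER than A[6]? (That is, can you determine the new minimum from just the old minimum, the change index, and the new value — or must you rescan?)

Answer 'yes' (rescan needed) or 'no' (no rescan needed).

Answer: no

Derivation:
Old min = -12 at index 4
Change at index 6: 31 -> 5
Index 6 was NOT the min. New min = min(-12, 5). No rescan of other elements needed.
Needs rescan: no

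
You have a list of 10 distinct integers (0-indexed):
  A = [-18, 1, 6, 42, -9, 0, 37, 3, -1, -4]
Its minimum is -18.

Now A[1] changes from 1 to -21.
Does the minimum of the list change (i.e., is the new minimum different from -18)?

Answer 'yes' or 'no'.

Answer: yes

Derivation:
Old min = -18
Change: A[1] 1 -> -21
Changed element was NOT the min; min changes only if -21 < -18.
New min = -21; changed? yes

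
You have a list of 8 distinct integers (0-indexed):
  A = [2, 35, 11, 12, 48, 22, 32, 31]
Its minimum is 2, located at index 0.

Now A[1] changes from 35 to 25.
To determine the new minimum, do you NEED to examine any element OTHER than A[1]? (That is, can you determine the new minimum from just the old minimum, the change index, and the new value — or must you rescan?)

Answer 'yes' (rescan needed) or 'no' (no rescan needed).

Old min = 2 at index 0
Change at index 1: 35 -> 25
Index 1 was NOT the min. New min = min(2, 25). No rescan of other elements needed.
Needs rescan: no

Answer: no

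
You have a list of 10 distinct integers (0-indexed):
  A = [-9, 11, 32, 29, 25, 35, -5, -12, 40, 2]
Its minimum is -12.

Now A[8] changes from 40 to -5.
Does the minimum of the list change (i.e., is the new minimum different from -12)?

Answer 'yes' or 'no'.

Answer: no

Derivation:
Old min = -12
Change: A[8] 40 -> -5
Changed element was NOT the min; min changes only if -5 < -12.
New min = -12; changed? no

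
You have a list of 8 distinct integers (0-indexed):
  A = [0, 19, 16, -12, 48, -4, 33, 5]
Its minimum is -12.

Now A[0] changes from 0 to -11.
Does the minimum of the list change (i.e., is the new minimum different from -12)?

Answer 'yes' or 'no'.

Answer: no

Derivation:
Old min = -12
Change: A[0] 0 -> -11
Changed element was NOT the min; min changes only if -11 < -12.
New min = -12; changed? no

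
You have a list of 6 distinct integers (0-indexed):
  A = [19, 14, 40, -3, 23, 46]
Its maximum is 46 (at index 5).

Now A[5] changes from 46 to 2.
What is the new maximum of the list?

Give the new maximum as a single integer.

Answer: 40

Derivation:
Old max = 46 (at index 5)
Change: A[5] 46 -> 2
Changed element WAS the max -> may need rescan.
  Max of remaining elements: 40
  New max = max(2, 40) = 40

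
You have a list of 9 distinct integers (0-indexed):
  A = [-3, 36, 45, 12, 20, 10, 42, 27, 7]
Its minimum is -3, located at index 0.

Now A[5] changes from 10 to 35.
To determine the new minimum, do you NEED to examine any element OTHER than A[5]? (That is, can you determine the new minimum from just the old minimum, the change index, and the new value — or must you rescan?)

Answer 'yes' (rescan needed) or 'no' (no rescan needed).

Old min = -3 at index 0
Change at index 5: 10 -> 35
Index 5 was NOT the min. New min = min(-3, 35). No rescan of other elements needed.
Needs rescan: no

Answer: no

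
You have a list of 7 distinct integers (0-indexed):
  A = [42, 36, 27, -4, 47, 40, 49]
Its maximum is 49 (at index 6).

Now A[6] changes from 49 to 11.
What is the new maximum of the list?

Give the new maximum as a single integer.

Answer: 47

Derivation:
Old max = 49 (at index 6)
Change: A[6] 49 -> 11
Changed element WAS the max -> may need rescan.
  Max of remaining elements: 47
  New max = max(11, 47) = 47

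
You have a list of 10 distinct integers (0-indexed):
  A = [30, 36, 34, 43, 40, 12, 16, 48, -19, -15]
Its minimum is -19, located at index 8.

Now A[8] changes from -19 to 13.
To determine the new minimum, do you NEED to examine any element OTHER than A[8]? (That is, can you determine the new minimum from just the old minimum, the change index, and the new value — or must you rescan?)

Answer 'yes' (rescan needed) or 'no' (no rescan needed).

Answer: yes

Derivation:
Old min = -19 at index 8
Change at index 8: -19 -> 13
Index 8 WAS the min and new value 13 > old min -19. Must rescan other elements to find the new min.
Needs rescan: yes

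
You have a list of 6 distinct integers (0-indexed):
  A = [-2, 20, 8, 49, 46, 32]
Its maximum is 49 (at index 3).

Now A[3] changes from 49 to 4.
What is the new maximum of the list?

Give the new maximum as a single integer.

Old max = 49 (at index 3)
Change: A[3] 49 -> 4
Changed element WAS the max -> may need rescan.
  Max of remaining elements: 46
  New max = max(4, 46) = 46

Answer: 46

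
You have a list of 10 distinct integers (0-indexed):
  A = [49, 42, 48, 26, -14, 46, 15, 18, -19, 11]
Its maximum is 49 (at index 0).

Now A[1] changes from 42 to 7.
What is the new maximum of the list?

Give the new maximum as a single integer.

Answer: 49

Derivation:
Old max = 49 (at index 0)
Change: A[1] 42 -> 7
Changed element was NOT the old max.
  New max = max(old_max, new_val) = max(49, 7) = 49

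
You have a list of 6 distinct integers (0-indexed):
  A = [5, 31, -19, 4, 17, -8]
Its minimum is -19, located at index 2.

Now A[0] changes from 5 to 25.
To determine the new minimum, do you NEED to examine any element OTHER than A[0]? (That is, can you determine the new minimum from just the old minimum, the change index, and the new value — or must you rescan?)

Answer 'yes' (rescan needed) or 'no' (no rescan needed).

Answer: no

Derivation:
Old min = -19 at index 2
Change at index 0: 5 -> 25
Index 0 was NOT the min. New min = min(-19, 25). No rescan of other elements needed.
Needs rescan: no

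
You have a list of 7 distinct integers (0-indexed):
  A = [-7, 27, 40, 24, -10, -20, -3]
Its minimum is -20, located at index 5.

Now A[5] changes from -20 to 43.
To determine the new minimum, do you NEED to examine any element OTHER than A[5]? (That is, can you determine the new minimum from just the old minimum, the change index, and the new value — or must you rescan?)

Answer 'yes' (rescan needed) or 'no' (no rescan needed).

Answer: yes

Derivation:
Old min = -20 at index 5
Change at index 5: -20 -> 43
Index 5 WAS the min and new value 43 > old min -20. Must rescan other elements to find the new min.
Needs rescan: yes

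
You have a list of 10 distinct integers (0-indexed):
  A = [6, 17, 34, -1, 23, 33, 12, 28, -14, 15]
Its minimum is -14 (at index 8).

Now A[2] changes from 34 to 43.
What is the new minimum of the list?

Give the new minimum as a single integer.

Old min = -14 (at index 8)
Change: A[2] 34 -> 43
Changed element was NOT the old min.
  New min = min(old_min, new_val) = min(-14, 43) = -14

Answer: -14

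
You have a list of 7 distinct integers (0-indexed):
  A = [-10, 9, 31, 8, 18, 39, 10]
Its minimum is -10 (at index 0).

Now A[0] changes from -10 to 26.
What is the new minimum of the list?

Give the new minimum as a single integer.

Answer: 8

Derivation:
Old min = -10 (at index 0)
Change: A[0] -10 -> 26
Changed element WAS the min. Need to check: is 26 still <= all others?
  Min of remaining elements: 8
  New min = min(26, 8) = 8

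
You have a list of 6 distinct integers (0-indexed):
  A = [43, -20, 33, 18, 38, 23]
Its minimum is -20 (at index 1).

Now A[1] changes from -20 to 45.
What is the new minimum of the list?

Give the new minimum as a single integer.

Old min = -20 (at index 1)
Change: A[1] -20 -> 45
Changed element WAS the min. Need to check: is 45 still <= all others?
  Min of remaining elements: 18
  New min = min(45, 18) = 18

Answer: 18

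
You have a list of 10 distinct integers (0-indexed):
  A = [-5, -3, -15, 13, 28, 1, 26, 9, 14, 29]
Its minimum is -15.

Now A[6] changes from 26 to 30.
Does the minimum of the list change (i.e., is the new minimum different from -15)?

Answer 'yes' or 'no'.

Answer: no

Derivation:
Old min = -15
Change: A[6] 26 -> 30
Changed element was NOT the min; min changes only if 30 < -15.
New min = -15; changed? no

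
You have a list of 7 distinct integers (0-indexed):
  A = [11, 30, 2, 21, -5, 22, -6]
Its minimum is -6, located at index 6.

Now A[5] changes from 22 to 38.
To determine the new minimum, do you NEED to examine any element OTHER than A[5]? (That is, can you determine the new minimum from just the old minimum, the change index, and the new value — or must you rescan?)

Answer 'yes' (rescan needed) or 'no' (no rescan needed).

Old min = -6 at index 6
Change at index 5: 22 -> 38
Index 5 was NOT the min. New min = min(-6, 38). No rescan of other elements needed.
Needs rescan: no

Answer: no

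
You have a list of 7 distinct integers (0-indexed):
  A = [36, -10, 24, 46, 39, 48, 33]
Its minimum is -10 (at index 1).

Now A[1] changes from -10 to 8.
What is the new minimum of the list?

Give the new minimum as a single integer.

Old min = -10 (at index 1)
Change: A[1] -10 -> 8
Changed element WAS the min. Need to check: is 8 still <= all others?
  Min of remaining elements: 24
  New min = min(8, 24) = 8

Answer: 8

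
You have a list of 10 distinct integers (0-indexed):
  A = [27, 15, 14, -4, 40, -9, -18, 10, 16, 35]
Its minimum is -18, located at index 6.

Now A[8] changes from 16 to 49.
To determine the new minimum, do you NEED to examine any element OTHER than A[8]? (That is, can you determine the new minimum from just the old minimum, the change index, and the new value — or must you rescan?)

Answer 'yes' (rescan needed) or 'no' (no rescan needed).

Old min = -18 at index 6
Change at index 8: 16 -> 49
Index 8 was NOT the min. New min = min(-18, 49). No rescan of other elements needed.
Needs rescan: no

Answer: no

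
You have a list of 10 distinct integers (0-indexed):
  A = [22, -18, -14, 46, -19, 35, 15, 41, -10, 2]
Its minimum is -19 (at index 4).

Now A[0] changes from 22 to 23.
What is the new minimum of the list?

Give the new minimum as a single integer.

Answer: -19

Derivation:
Old min = -19 (at index 4)
Change: A[0] 22 -> 23
Changed element was NOT the old min.
  New min = min(old_min, new_val) = min(-19, 23) = -19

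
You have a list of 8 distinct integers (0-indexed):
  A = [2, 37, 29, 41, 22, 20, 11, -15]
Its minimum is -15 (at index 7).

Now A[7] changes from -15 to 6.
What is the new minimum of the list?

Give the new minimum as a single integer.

Answer: 2

Derivation:
Old min = -15 (at index 7)
Change: A[7] -15 -> 6
Changed element WAS the min. Need to check: is 6 still <= all others?
  Min of remaining elements: 2
  New min = min(6, 2) = 2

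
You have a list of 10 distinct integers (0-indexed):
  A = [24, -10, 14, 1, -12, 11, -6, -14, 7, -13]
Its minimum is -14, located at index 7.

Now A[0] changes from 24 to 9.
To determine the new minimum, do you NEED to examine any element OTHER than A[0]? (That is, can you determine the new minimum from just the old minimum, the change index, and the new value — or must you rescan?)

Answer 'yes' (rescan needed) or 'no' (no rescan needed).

Answer: no

Derivation:
Old min = -14 at index 7
Change at index 0: 24 -> 9
Index 0 was NOT the min. New min = min(-14, 9). No rescan of other elements needed.
Needs rescan: no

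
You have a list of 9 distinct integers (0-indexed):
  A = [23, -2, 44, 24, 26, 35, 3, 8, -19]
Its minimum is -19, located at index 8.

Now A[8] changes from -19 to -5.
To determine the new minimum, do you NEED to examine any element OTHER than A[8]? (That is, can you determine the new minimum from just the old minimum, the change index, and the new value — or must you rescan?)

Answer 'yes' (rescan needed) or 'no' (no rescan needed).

Answer: yes

Derivation:
Old min = -19 at index 8
Change at index 8: -19 -> -5
Index 8 WAS the min and new value -5 > old min -19. Must rescan other elements to find the new min.
Needs rescan: yes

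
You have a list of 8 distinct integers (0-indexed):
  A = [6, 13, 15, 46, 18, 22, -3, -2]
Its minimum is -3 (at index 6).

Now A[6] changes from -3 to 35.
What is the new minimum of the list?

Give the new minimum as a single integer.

Answer: -2

Derivation:
Old min = -3 (at index 6)
Change: A[6] -3 -> 35
Changed element WAS the min. Need to check: is 35 still <= all others?
  Min of remaining elements: -2
  New min = min(35, -2) = -2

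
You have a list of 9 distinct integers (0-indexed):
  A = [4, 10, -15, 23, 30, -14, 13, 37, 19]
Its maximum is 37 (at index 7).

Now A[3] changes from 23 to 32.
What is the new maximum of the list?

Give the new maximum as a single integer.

Old max = 37 (at index 7)
Change: A[3] 23 -> 32
Changed element was NOT the old max.
  New max = max(old_max, new_val) = max(37, 32) = 37

Answer: 37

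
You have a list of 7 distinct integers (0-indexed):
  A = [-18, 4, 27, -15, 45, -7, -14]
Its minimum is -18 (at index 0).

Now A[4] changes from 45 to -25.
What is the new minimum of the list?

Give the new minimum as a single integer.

Old min = -18 (at index 0)
Change: A[4] 45 -> -25
Changed element was NOT the old min.
  New min = min(old_min, new_val) = min(-18, -25) = -25

Answer: -25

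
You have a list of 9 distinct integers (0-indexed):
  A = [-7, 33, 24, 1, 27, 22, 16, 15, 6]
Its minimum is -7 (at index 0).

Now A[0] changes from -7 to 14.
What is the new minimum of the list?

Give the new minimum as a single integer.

Answer: 1

Derivation:
Old min = -7 (at index 0)
Change: A[0] -7 -> 14
Changed element WAS the min. Need to check: is 14 still <= all others?
  Min of remaining elements: 1
  New min = min(14, 1) = 1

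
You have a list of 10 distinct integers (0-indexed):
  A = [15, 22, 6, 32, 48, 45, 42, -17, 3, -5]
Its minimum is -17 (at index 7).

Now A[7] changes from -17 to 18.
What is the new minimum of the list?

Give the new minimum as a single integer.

Answer: -5

Derivation:
Old min = -17 (at index 7)
Change: A[7] -17 -> 18
Changed element WAS the min. Need to check: is 18 still <= all others?
  Min of remaining elements: -5
  New min = min(18, -5) = -5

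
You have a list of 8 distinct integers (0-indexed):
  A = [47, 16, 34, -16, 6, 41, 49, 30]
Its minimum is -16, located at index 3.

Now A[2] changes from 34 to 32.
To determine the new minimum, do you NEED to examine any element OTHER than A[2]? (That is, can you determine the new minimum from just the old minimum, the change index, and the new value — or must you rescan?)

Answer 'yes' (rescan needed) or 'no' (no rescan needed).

Old min = -16 at index 3
Change at index 2: 34 -> 32
Index 2 was NOT the min. New min = min(-16, 32). No rescan of other elements needed.
Needs rescan: no

Answer: no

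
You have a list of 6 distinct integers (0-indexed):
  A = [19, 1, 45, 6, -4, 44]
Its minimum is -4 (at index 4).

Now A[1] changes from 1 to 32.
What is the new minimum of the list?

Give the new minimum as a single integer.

Old min = -4 (at index 4)
Change: A[1] 1 -> 32
Changed element was NOT the old min.
  New min = min(old_min, new_val) = min(-4, 32) = -4

Answer: -4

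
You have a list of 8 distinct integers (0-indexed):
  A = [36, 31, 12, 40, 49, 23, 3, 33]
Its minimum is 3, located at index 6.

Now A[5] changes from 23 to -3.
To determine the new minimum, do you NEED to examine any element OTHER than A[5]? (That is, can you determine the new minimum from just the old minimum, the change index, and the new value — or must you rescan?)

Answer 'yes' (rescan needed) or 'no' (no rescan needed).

Old min = 3 at index 6
Change at index 5: 23 -> -3
Index 5 was NOT the min. New min = min(3, -3). No rescan of other elements needed.
Needs rescan: no

Answer: no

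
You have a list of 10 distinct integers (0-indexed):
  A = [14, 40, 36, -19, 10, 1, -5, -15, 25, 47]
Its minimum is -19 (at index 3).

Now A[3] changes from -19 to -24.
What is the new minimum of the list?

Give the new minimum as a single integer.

Answer: -24

Derivation:
Old min = -19 (at index 3)
Change: A[3] -19 -> -24
Changed element WAS the min. Need to check: is -24 still <= all others?
  Min of remaining elements: -15
  New min = min(-24, -15) = -24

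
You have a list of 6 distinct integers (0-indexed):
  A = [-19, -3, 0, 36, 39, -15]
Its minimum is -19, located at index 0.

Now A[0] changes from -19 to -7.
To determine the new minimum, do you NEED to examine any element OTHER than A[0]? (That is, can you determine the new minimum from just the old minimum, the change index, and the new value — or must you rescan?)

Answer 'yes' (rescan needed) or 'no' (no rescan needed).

Old min = -19 at index 0
Change at index 0: -19 -> -7
Index 0 WAS the min and new value -7 > old min -19. Must rescan other elements to find the new min.
Needs rescan: yes

Answer: yes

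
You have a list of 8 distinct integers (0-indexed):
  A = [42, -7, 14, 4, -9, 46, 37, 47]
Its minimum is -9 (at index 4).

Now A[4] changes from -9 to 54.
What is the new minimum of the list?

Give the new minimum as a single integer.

Answer: -7

Derivation:
Old min = -9 (at index 4)
Change: A[4] -9 -> 54
Changed element WAS the min. Need to check: is 54 still <= all others?
  Min of remaining elements: -7
  New min = min(54, -7) = -7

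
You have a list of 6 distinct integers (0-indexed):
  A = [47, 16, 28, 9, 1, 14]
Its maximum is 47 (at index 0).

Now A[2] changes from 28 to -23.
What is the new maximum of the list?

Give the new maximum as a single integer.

Old max = 47 (at index 0)
Change: A[2] 28 -> -23
Changed element was NOT the old max.
  New max = max(old_max, new_val) = max(47, -23) = 47

Answer: 47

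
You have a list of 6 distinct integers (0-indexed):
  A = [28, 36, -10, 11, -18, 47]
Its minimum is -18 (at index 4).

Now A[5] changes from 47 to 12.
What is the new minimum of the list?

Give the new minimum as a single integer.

Answer: -18

Derivation:
Old min = -18 (at index 4)
Change: A[5] 47 -> 12
Changed element was NOT the old min.
  New min = min(old_min, new_val) = min(-18, 12) = -18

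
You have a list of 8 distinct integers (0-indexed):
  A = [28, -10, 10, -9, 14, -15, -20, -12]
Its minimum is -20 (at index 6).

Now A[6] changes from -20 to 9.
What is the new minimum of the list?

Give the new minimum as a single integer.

Answer: -15

Derivation:
Old min = -20 (at index 6)
Change: A[6] -20 -> 9
Changed element WAS the min. Need to check: is 9 still <= all others?
  Min of remaining elements: -15
  New min = min(9, -15) = -15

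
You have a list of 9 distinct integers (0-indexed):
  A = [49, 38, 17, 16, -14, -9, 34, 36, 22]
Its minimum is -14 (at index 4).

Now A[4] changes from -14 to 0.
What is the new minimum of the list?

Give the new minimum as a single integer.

Old min = -14 (at index 4)
Change: A[4] -14 -> 0
Changed element WAS the min. Need to check: is 0 still <= all others?
  Min of remaining elements: -9
  New min = min(0, -9) = -9

Answer: -9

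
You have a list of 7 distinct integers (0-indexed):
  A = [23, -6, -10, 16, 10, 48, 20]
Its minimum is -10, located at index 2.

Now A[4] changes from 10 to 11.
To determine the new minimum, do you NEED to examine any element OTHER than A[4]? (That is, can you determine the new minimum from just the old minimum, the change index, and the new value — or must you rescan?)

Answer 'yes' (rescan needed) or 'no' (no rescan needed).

Answer: no

Derivation:
Old min = -10 at index 2
Change at index 4: 10 -> 11
Index 4 was NOT the min. New min = min(-10, 11). No rescan of other elements needed.
Needs rescan: no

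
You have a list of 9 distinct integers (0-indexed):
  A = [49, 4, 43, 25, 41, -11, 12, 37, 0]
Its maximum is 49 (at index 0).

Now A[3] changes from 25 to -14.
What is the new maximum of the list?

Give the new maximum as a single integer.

Old max = 49 (at index 0)
Change: A[3] 25 -> -14
Changed element was NOT the old max.
  New max = max(old_max, new_val) = max(49, -14) = 49

Answer: 49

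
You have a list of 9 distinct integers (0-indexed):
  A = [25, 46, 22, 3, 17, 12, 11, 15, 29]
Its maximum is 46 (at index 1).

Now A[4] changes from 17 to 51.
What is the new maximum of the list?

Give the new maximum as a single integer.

Answer: 51

Derivation:
Old max = 46 (at index 1)
Change: A[4] 17 -> 51
Changed element was NOT the old max.
  New max = max(old_max, new_val) = max(46, 51) = 51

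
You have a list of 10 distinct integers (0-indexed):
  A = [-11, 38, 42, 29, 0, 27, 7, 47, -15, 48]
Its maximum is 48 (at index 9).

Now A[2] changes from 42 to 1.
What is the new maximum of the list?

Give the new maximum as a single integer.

Answer: 48

Derivation:
Old max = 48 (at index 9)
Change: A[2] 42 -> 1
Changed element was NOT the old max.
  New max = max(old_max, new_val) = max(48, 1) = 48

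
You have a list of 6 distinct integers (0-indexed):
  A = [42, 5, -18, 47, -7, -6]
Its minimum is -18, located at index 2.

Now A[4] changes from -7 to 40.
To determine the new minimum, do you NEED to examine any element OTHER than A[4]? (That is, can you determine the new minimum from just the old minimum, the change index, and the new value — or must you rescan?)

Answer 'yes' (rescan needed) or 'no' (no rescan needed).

Answer: no

Derivation:
Old min = -18 at index 2
Change at index 4: -7 -> 40
Index 4 was NOT the min. New min = min(-18, 40). No rescan of other elements needed.
Needs rescan: no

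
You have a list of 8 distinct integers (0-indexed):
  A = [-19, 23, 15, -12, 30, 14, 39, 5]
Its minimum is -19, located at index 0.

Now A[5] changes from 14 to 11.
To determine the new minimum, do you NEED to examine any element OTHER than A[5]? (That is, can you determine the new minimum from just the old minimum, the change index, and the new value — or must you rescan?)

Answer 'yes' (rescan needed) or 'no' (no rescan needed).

Old min = -19 at index 0
Change at index 5: 14 -> 11
Index 5 was NOT the min. New min = min(-19, 11). No rescan of other elements needed.
Needs rescan: no

Answer: no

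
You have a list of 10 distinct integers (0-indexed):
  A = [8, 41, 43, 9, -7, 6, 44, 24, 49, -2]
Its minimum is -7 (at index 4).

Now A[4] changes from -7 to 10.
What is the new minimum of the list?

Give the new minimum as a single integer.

Answer: -2

Derivation:
Old min = -7 (at index 4)
Change: A[4] -7 -> 10
Changed element WAS the min. Need to check: is 10 still <= all others?
  Min of remaining elements: -2
  New min = min(10, -2) = -2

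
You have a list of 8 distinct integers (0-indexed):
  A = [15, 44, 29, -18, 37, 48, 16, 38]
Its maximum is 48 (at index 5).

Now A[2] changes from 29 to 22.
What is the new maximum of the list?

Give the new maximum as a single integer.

Old max = 48 (at index 5)
Change: A[2] 29 -> 22
Changed element was NOT the old max.
  New max = max(old_max, new_val) = max(48, 22) = 48

Answer: 48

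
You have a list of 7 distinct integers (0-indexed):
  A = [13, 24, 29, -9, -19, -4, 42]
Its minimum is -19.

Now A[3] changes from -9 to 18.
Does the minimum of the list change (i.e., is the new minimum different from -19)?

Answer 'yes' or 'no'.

Old min = -19
Change: A[3] -9 -> 18
Changed element was NOT the min; min changes only if 18 < -19.
New min = -19; changed? no

Answer: no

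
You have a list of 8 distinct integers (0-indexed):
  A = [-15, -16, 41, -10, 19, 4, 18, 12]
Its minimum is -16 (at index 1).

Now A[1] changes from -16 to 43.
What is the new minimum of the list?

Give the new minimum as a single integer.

Old min = -16 (at index 1)
Change: A[1] -16 -> 43
Changed element WAS the min. Need to check: is 43 still <= all others?
  Min of remaining elements: -15
  New min = min(43, -15) = -15

Answer: -15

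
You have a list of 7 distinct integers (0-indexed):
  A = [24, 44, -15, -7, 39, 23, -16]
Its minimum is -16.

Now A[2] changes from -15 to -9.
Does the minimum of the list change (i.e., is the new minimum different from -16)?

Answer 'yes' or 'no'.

Answer: no

Derivation:
Old min = -16
Change: A[2] -15 -> -9
Changed element was NOT the min; min changes only if -9 < -16.
New min = -16; changed? no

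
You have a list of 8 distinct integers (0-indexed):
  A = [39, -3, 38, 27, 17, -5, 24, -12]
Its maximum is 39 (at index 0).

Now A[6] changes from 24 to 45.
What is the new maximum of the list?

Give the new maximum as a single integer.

Answer: 45

Derivation:
Old max = 39 (at index 0)
Change: A[6] 24 -> 45
Changed element was NOT the old max.
  New max = max(old_max, new_val) = max(39, 45) = 45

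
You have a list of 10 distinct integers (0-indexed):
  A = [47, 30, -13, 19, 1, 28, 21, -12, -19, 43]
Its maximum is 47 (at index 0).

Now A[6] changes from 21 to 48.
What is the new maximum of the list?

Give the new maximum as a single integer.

Old max = 47 (at index 0)
Change: A[6] 21 -> 48
Changed element was NOT the old max.
  New max = max(old_max, new_val) = max(47, 48) = 48

Answer: 48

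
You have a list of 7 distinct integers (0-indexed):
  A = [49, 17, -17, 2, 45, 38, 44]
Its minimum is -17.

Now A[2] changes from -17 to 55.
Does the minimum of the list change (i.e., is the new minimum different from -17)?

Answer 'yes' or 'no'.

Answer: yes

Derivation:
Old min = -17
Change: A[2] -17 -> 55
Changed element was the min; new min must be rechecked.
New min = 2; changed? yes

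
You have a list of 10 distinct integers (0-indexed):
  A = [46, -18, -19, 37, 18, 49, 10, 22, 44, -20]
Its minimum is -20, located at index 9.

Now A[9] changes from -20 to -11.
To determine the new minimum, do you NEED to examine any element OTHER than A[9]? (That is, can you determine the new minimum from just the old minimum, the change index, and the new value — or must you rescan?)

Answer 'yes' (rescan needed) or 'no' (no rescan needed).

Old min = -20 at index 9
Change at index 9: -20 -> -11
Index 9 WAS the min and new value -11 > old min -20. Must rescan other elements to find the new min.
Needs rescan: yes

Answer: yes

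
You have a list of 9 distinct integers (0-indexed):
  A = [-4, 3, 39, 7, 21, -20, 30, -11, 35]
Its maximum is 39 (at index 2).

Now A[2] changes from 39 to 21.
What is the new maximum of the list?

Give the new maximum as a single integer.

Answer: 35

Derivation:
Old max = 39 (at index 2)
Change: A[2] 39 -> 21
Changed element WAS the max -> may need rescan.
  Max of remaining elements: 35
  New max = max(21, 35) = 35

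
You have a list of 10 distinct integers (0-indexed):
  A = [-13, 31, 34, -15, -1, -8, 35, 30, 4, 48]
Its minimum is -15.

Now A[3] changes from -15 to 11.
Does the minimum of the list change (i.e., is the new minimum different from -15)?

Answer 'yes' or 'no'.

Old min = -15
Change: A[3] -15 -> 11
Changed element was the min; new min must be rechecked.
New min = -13; changed? yes

Answer: yes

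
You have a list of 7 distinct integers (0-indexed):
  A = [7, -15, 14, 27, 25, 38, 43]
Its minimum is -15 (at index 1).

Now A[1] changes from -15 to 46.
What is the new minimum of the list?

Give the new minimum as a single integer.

Old min = -15 (at index 1)
Change: A[1] -15 -> 46
Changed element WAS the min. Need to check: is 46 still <= all others?
  Min of remaining elements: 7
  New min = min(46, 7) = 7

Answer: 7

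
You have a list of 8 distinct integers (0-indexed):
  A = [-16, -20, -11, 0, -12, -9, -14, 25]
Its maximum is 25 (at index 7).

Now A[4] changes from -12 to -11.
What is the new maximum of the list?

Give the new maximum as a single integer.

Old max = 25 (at index 7)
Change: A[4] -12 -> -11
Changed element was NOT the old max.
  New max = max(old_max, new_val) = max(25, -11) = 25

Answer: 25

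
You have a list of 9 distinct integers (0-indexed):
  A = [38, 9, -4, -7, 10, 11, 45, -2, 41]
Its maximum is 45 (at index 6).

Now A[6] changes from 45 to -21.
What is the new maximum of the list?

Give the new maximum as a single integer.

Answer: 41

Derivation:
Old max = 45 (at index 6)
Change: A[6] 45 -> -21
Changed element WAS the max -> may need rescan.
  Max of remaining elements: 41
  New max = max(-21, 41) = 41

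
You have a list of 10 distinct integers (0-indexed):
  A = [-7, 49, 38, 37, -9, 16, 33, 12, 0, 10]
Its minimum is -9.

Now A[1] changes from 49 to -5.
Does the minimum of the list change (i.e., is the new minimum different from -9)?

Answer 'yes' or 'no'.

Old min = -9
Change: A[1] 49 -> -5
Changed element was NOT the min; min changes only if -5 < -9.
New min = -9; changed? no

Answer: no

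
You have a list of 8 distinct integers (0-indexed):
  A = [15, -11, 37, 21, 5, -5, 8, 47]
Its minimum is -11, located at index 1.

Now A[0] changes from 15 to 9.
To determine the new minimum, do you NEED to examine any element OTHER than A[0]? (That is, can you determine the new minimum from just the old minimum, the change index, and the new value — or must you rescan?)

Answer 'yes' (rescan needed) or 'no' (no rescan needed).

Answer: no

Derivation:
Old min = -11 at index 1
Change at index 0: 15 -> 9
Index 0 was NOT the min. New min = min(-11, 9). No rescan of other elements needed.
Needs rescan: no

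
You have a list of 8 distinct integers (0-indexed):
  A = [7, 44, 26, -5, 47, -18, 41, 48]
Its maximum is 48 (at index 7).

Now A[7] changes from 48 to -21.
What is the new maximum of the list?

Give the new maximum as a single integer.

Answer: 47

Derivation:
Old max = 48 (at index 7)
Change: A[7] 48 -> -21
Changed element WAS the max -> may need rescan.
  Max of remaining elements: 47
  New max = max(-21, 47) = 47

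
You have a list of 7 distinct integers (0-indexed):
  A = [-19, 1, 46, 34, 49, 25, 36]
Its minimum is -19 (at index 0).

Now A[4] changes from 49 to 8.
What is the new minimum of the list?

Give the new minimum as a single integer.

Answer: -19

Derivation:
Old min = -19 (at index 0)
Change: A[4] 49 -> 8
Changed element was NOT the old min.
  New min = min(old_min, new_val) = min(-19, 8) = -19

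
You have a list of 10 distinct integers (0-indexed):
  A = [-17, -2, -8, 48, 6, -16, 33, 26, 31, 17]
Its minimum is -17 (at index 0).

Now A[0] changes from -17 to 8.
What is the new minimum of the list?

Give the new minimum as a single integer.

Old min = -17 (at index 0)
Change: A[0] -17 -> 8
Changed element WAS the min. Need to check: is 8 still <= all others?
  Min of remaining elements: -16
  New min = min(8, -16) = -16

Answer: -16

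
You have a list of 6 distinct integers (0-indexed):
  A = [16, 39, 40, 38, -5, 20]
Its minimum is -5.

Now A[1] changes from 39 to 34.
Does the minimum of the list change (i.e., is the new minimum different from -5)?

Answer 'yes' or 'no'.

Answer: no

Derivation:
Old min = -5
Change: A[1] 39 -> 34
Changed element was NOT the min; min changes only if 34 < -5.
New min = -5; changed? no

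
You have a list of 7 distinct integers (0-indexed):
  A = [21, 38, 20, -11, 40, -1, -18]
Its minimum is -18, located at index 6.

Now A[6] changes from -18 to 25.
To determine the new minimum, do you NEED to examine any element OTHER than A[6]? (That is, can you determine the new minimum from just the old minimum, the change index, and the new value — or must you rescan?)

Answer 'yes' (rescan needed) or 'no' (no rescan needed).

Old min = -18 at index 6
Change at index 6: -18 -> 25
Index 6 WAS the min and new value 25 > old min -18. Must rescan other elements to find the new min.
Needs rescan: yes

Answer: yes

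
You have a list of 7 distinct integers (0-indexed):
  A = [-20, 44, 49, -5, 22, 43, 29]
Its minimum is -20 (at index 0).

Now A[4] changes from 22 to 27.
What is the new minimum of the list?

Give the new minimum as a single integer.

Old min = -20 (at index 0)
Change: A[4] 22 -> 27
Changed element was NOT the old min.
  New min = min(old_min, new_val) = min(-20, 27) = -20

Answer: -20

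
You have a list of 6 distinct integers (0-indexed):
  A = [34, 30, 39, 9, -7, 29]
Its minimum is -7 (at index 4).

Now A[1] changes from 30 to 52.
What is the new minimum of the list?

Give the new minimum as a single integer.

Answer: -7

Derivation:
Old min = -7 (at index 4)
Change: A[1] 30 -> 52
Changed element was NOT the old min.
  New min = min(old_min, new_val) = min(-7, 52) = -7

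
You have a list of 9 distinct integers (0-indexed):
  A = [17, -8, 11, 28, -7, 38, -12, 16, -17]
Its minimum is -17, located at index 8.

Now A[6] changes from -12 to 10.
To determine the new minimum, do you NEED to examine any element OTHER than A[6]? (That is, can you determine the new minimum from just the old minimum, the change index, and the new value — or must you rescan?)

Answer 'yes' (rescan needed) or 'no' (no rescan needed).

Answer: no

Derivation:
Old min = -17 at index 8
Change at index 6: -12 -> 10
Index 6 was NOT the min. New min = min(-17, 10). No rescan of other elements needed.
Needs rescan: no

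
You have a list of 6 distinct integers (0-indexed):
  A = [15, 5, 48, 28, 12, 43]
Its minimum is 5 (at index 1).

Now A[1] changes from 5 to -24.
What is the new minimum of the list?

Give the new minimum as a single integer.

Old min = 5 (at index 1)
Change: A[1] 5 -> -24
Changed element WAS the min. Need to check: is -24 still <= all others?
  Min of remaining elements: 12
  New min = min(-24, 12) = -24

Answer: -24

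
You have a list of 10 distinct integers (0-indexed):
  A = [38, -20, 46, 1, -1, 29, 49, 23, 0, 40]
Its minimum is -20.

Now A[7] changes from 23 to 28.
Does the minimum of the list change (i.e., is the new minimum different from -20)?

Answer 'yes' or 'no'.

Answer: no

Derivation:
Old min = -20
Change: A[7] 23 -> 28
Changed element was NOT the min; min changes only if 28 < -20.
New min = -20; changed? no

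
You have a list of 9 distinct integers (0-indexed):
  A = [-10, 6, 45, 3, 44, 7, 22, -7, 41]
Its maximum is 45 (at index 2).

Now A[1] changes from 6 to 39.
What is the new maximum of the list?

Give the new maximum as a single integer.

Old max = 45 (at index 2)
Change: A[1] 6 -> 39
Changed element was NOT the old max.
  New max = max(old_max, new_val) = max(45, 39) = 45

Answer: 45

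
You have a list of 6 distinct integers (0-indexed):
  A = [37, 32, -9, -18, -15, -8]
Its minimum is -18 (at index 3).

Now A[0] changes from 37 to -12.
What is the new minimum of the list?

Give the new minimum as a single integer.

Old min = -18 (at index 3)
Change: A[0] 37 -> -12
Changed element was NOT the old min.
  New min = min(old_min, new_val) = min(-18, -12) = -18

Answer: -18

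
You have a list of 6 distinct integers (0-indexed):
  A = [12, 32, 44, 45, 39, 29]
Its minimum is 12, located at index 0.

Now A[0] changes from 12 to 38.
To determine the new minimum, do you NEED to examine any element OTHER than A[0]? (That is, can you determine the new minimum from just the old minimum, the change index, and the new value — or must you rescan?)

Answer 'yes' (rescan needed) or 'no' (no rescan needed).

Old min = 12 at index 0
Change at index 0: 12 -> 38
Index 0 WAS the min and new value 38 > old min 12. Must rescan other elements to find the new min.
Needs rescan: yes

Answer: yes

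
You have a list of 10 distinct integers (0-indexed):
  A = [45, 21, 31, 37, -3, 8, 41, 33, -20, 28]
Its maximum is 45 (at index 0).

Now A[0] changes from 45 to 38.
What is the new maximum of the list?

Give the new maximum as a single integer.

Answer: 41

Derivation:
Old max = 45 (at index 0)
Change: A[0] 45 -> 38
Changed element WAS the max -> may need rescan.
  Max of remaining elements: 41
  New max = max(38, 41) = 41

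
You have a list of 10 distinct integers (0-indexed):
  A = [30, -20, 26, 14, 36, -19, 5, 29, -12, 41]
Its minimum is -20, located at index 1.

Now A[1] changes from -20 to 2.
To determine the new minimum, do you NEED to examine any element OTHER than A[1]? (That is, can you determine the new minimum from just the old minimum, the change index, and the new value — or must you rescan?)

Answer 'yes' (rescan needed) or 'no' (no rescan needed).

Answer: yes

Derivation:
Old min = -20 at index 1
Change at index 1: -20 -> 2
Index 1 WAS the min and new value 2 > old min -20. Must rescan other elements to find the new min.
Needs rescan: yes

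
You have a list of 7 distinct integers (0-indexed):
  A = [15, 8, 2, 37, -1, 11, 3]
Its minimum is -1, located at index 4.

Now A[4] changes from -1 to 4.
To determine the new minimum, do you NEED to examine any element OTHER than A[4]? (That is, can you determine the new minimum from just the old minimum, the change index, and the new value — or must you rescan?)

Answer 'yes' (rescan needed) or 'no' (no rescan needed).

Answer: yes

Derivation:
Old min = -1 at index 4
Change at index 4: -1 -> 4
Index 4 WAS the min and new value 4 > old min -1. Must rescan other elements to find the new min.
Needs rescan: yes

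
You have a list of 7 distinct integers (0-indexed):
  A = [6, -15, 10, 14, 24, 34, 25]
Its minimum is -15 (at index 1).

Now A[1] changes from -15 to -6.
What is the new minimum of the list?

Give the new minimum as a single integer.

Old min = -15 (at index 1)
Change: A[1] -15 -> -6
Changed element WAS the min. Need to check: is -6 still <= all others?
  Min of remaining elements: 6
  New min = min(-6, 6) = -6

Answer: -6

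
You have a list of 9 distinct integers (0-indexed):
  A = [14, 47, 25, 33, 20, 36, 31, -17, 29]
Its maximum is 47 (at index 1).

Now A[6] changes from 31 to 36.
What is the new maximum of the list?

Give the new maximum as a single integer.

Old max = 47 (at index 1)
Change: A[6] 31 -> 36
Changed element was NOT the old max.
  New max = max(old_max, new_val) = max(47, 36) = 47

Answer: 47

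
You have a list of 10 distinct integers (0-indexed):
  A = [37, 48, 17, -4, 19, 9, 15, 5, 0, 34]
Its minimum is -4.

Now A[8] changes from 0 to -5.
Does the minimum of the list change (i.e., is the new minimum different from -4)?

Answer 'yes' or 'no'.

Answer: yes

Derivation:
Old min = -4
Change: A[8] 0 -> -5
Changed element was NOT the min; min changes only if -5 < -4.
New min = -5; changed? yes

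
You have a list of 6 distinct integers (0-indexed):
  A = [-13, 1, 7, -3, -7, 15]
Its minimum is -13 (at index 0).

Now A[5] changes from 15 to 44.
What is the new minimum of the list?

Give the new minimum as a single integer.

Old min = -13 (at index 0)
Change: A[5] 15 -> 44
Changed element was NOT the old min.
  New min = min(old_min, new_val) = min(-13, 44) = -13

Answer: -13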